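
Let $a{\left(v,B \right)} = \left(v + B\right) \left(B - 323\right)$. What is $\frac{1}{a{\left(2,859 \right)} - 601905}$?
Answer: $- \frac{1}{140409} \approx -7.122 \cdot 10^{-6}$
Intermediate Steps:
$a{\left(v,B \right)} = \left(-323 + B\right) \left(B + v\right)$ ($a{\left(v,B \right)} = \left(B + v\right) \left(-323 + B\right) = \left(-323 + B\right) \left(B + v\right)$)
$\frac{1}{a{\left(2,859 \right)} - 601905} = \frac{1}{\left(859^{2} - 277457 - 646 + 859 \cdot 2\right) - 601905} = \frac{1}{\left(737881 - 277457 - 646 + 1718\right) - 601905} = \frac{1}{461496 - 601905} = \frac{1}{-140409} = - \frac{1}{140409}$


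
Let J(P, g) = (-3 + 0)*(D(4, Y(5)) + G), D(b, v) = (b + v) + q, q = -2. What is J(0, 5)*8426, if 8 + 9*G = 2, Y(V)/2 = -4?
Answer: 168520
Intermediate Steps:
Y(V) = -8 (Y(V) = 2*(-4) = -8)
D(b, v) = -2 + b + v (D(b, v) = (b + v) - 2 = -2 + b + v)
G = -⅔ (G = -8/9 + (⅑)*2 = -8/9 + 2/9 = -⅔ ≈ -0.66667)
J(P, g) = 20 (J(P, g) = (-3 + 0)*((-2 + 4 - 8) - ⅔) = -3*(-6 - ⅔) = -3*(-20/3) = 20)
J(0, 5)*8426 = 20*8426 = 168520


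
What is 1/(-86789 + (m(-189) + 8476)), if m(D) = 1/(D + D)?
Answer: -378/29602315 ≈ -1.2769e-5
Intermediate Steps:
m(D) = 1/(2*D)
1/(-86789 + (m(-189) + 8476)) = 1/(-86789 + ((½)/(-189) + 8476)) = 1/(-86789 + ((½)*(-1/189) + 8476)) = 1/(-86789 + (-1/378 + 8476)) = 1/(-86789 + 3203927/378) = 1/(-29602315/378) = -378/29602315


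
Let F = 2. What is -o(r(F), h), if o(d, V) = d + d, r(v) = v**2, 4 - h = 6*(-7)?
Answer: -8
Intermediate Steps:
h = 46 (h = 4 - 6*(-7) = 4 - 1*(-42) = 4 + 42 = 46)
o(d, V) = 2*d
-o(r(F), h) = -2*2**2 = -2*4 = -1*8 = -8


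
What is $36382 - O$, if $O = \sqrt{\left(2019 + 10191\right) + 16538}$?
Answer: $36382 - 2 \sqrt{7187} \approx 36212.0$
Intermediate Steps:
$O = 2 \sqrt{7187}$ ($O = \sqrt{12210 + 16538} = \sqrt{28748} = 2 \sqrt{7187} \approx 169.55$)
$36382 - O = 36382 - 2 \sqrt{7187}$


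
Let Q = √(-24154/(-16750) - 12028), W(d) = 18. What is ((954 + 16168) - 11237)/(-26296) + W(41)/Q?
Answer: -5885/26296 - 30*I*√33742011705/33574141 ≈ -0.2238 - 0.16414*I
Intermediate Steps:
Q = I*√33742011705/1675 (Q = √(-24154*(-1/16750) - 12028) = √(12077/8375 - 12028) = √(-100722423/8375) = I*√33742011705/1675 ≈ 109.67*I)
((954 + 16168) - 11237)/(-26296) + W(41)/Q = ((954 + 16168) - 11237)/(-26296) + 18/((I*√33742011705/1675)) = (17122 - 11237)*(-1/26296) + 18*(-5*I*√33742011705/100722423) = 5885*(-1/26296) - 30*I*√33742011705/33574141 = -5885/26296 - 30*I*√33742011705/33574141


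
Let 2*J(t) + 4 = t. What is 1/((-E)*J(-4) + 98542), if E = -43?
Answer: 1/98370 ≈ 1.0166e-5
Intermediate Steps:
J(t) = -2 + t/2
1/((-E)*J(-4) + 98542) = 1/((-1*(-43))*(-2 + (½)*(-4)) + 98542) = 1/(43*(-2 - 2) + 98542) = 1/(43*(-4) + 98542) = 1/(-172 + 98542) = 1/98370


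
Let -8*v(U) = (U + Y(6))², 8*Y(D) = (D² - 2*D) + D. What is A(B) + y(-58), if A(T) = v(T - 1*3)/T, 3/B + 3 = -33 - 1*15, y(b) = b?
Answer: -123999/2176 ≈ -56.985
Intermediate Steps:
Y(D) = -D/8 + D²/8 (Y(D) = ((D² - 2*D) + D)/8 = (D² - D)/8 = -D/8 + D²/8)
B = -1/17 (B = 3/(-3 + (-33 - 1*15)) = 3/(-3 + (-33 - 15)) = 3/(-3 - 48) = 3/(-51) = 3*(-1/51) = -1/17 ≈ -0.058824)
v(U) = -(15/4 + U)²/8 (v(U) = -(U + (⅛)*6*(-1 + 6))²/8 = -(U + (⅛)*6*5)²/8 = -(U + 15/4)²/8 = -(15/4 + U)²/8)
A(T) = -(3 + 4*T)²/(128*T) (A(T) = (-(15 + 4*(T - 1*3))²/128)/T = (-(15 + 4*(T - 3))²/128)/T = (-(15 + 4*(-3 + T))²/128)/T = (-(15 + (-12 + 4*T))²/128)/T = (-(3 + 4*T)²/128)/T = -(3 + 4*T)²/(128*T))
A(B) + y(-58) = -(3 + 4*(-1/17))²/(128*(-1/17)) - 58 = -1/128*(-17)*(3 - 4/17)² - 58 = -1/128*(-17)*(47/17)² - 58 = -1/128*(-17)*2209/289 - 58 = 2209/2176 - 58 = -123999/2176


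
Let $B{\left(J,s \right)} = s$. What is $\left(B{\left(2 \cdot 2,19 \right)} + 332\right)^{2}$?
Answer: $123201$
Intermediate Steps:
$\left(B{\left(2 \cdot 2,19 \right)} + 332\right)^{2} = \left(19 + 332\right)^{2} = 351^{2} = 123201$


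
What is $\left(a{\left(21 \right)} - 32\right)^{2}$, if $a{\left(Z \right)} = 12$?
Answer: $400$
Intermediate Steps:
$\left(a{\left(21 \right)} - 32\right)^{2} = \left(12 - 32\right)^{2} = \left(-20\right)^{2} = 400$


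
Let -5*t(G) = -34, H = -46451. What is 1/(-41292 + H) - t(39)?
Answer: -2983267/438715 ≈ -6.8000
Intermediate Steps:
t(G) = 34/5 (t(G) = -1/5*(-34) = 34/5)
1/(-41292 + H) - t(39) = 1/(-41292 - 46451) - 1*34/5 = 1/(-87743) - 34/5 = -1/87743 - 34/5 = -2983267/438715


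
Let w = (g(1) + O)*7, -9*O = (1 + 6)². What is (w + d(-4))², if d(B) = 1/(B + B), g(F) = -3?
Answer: 18190225/5184 ≈ 3508.9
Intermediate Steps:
O = -49/9 (O = -(1 + 6)²/9 = -⅑*7² = -⅑*49 = -49/9 ≈ -5.4444)
d(B) = 1/(2*B)
w = -532/9 (w = (-3 - 49/9)*7 = -76/9*7 = -532/9 ≈ -59.111)
(w + d(-4))² = (-532/9 + (½)/(-4))² = (-532/9 + (½)*(-¼))² = (-532/9 - ⅛)² = (-4265/72)² = 18190225/5184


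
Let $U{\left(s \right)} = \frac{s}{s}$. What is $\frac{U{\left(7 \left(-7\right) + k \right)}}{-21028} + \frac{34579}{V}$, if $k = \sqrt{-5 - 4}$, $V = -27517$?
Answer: $- \frac{103879247}{82661068} \approx -1.2567$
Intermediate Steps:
$k = 3 i$ ($k = \sqrt{-9} = 3 i \approx 3.0 i$)
$U{\left(s \right)} = 1$
$\frac{U{\left(7 \left(-7\right) + k \right)}}{-21028} + \frac{34579}{V} = 1 \frac{1}{-21028} + \frac{34579}{-27517} = 1 \left(- \frac{1}{21028}\right) + 34579 \left(- \frac{1}{27517}\right) = - \frac{1}{21028} - \frac{34579}{27517} = - \frac{103879247}{82661068}$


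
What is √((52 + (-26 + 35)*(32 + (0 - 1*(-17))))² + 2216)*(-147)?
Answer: -147*√245265 ≈ -72801.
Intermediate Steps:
√((52 + (-26 + 35)*(32 + (0 - 1*(-17))))² + 2216)*(-147) = √((52 + 9*(32 + (0 + 17)))² + 2216)*(-147) = √((52 + 9*(32 + 17))² + 2216)*(-147) = √((52 + 9*49)² + 2216)*(-147) = √((52 + 441)² + 2216)*(-147) = √(493² + 2216)*(-147) = √(243049 + 2216)*(-147) = √245265*(-147) = -147*√245265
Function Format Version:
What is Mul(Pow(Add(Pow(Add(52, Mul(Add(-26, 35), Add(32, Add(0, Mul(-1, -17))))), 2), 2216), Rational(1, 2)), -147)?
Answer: Mul(-147, Pow(245265, Rational(1, 2))) ≈ -72801.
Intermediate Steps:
Mul(Pow(Add(Pow(Add(52, Mul(Add(-26, 35), Add(32, Add(0, Mul(-1, -17))))), 2), 2216), Rational(1, 2)), -147) = Mul(Pow(Add(Pow(Add(52, Mul(9, Add(32, Add(0, 17)))), 2), 2216), Rational(1, 2)), -147) = Mul(Pow(Add(Pow(Add(52, Mul(9, Add(32, 17))), 2), 2216), Rational(1, 2)), -147) = Mul(Pow(Add(Pow(Add(52, Mul(9, 49)), 2), 2216), Rational(1, 2)), -147) = Mul(Pow(Add(Pow(Add(52, 441), 2), 2216), Rational(1, 2)), -147) = Mul(Pow(Add(Pow(493, 2), 2216), Rational(1, 2)), -147) = Mul(Pow(Add(243049, 2216), Rational(1, 2)), -147) = Mul(Pow(245265, Rational(1, 2)), -147) = Mul(-147, Pow(245265, Rational(1, 2)))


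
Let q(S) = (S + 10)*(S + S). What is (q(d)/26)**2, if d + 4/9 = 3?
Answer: 6754801/1108809 ≈ 6.0919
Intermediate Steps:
d = 23/9 (d = -4/9 + 3 = 23/9 ≈ 2.5556)
q(S) = 2*S*(10 + S) (q(S) = (10 + S)*(2*S) = 2*S*(10 + S))
(q(d)/26)**2 = ((2*(23/9)*(10 + 23/9))/26)**2 = ((2*(23/9)*(113/9))*(1/26))**2 = ((5198/81)*(1/26))**2 = (2599/1053)**2 = 6754801/1108809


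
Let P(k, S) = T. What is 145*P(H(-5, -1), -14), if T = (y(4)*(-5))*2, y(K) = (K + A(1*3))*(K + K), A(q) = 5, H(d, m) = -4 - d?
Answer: -104400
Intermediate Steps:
y(K) = 2*K*(5 + K) (y(K) = (K + 5)*(K + K) = (5 + K)*(2*K) = 2*K*(5 + K))
T = -720 (T = ((2*4*(5 + 4))*(-5))*2 = ((2*4*9)*(-5))*2 = (72*(-5))*2 = -360*2 = -720)
P(k, S) = -720
145*P(H(-5, -1), -14) = 145*(-720) = -104400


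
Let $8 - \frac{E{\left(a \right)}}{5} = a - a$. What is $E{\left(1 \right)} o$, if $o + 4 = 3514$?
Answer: $140400$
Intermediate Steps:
$E{\left(a \right)} = 40$ ($E{\left(a \right)} = 40 - 5 \left(a - a\right) = 40 - 0 = 40 + 0 = 40$)
$o = 3510$ ($o = -4 + 3514 = 3510$)
$E{\left(1 \right)} o = 40 \cdot 3510 = 140400$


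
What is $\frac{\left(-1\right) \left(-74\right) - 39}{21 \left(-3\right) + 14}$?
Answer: $- \frac{5}{7} \approx -0.71429$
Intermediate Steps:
$\frac{\left(-1\right) \left(-74\right) - 39}{21 \left(-3\right) + 14} = \frac{74 - 39}{-63 + 14} = \frac{35}{-49} = 35 \left(- \frac{1}{49}\right) = - \frac{5}{7}$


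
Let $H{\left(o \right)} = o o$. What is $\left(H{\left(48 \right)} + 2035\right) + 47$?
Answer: $4386$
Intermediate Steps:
$H{\left(o \right)} = o^{2}$
$\left(H{\left(48 \right)} + 2035\right) + 47 = \left(48^{2} + 2035\right) + 47 = \left(2304 + 2035\right) + 47 = 4339 + 47 = 4386$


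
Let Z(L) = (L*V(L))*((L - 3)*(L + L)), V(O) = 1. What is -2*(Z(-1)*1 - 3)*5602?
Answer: 123244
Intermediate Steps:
Z(L) = 2*L²*(-3 + L) (Z(L) = (L*1)*((L - 3)*(L + L)) = L*((-3 + L)*(2*L)) = L*(2*L*(-3 + L)) = 2*L²*(-3 + L))
-2*(Z(-1)*1 - 3)*5602 = -2*((2*(-1)²*(-3 - 1))*1 - 3)*5602 = -2*((2*1*(-4))*1 - 3)*5602 = -2*(-8*1 - 3)*5602 = -2*(-8 - 3)*5602 = -2*(-11)*5602 = 22*5602 = 123244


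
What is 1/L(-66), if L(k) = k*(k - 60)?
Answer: 1/8316 ≈ 0.00012025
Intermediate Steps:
L(k) = k*(-60 + k)
1/L(-66) = 1/(-66*(-60 - 66)) = 1/(-66*(-126)) = 1/8316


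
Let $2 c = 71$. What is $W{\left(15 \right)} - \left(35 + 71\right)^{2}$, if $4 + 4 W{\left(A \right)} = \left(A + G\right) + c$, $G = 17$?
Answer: $- \frac{89761}{8} \approx -11220.0$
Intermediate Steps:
$c = \frac{71}{2}$ ($c = \frac{1}{2} \cdot 71 = \frac{71}{2} \approx 35.5$)
$W{\left(A \right)} = \frac{97}{8} + \frac{A}{4}$ ($W{\left(A \right)} = -1 + \frac{\left(A + 17\right) + \frac{71}{2}}{4} = -1 + \frac{\left(17 + A\right) + \frac{71}{2}}{4} = -1 + \frac{\frac{105}{2} + A}{4} = -1 + \left(\frac{105}{8} + \frac{A}{4}\right) = \frac{97}{8} + \frac{A}{4}$)
$W{\left(15 \right)} - \left(35 + 71\right)^{2} = \left(\frac{97}{8} + \frac{1}{4} \cdot 15\right) - \left(35 + 71\right)^{2} = \left(\frac{97}{8} + \frac{15}{4}\right) - 106^{2} = \frac{127}{8} - 11236 = - \frac{89761}{8}$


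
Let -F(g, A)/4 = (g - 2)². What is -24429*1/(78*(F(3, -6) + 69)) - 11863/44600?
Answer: -38322627/7537400 ≈ -5.0843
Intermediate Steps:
F(g, A) = -4*(-2 + g)² (F(g, A) = -4*(g - 2)² = -4*(-2 + g)²)
-24429*1/(78*(F(3, -6) + 69)) - 11863/44600 = -24429*1/(78*(-4*(-2 + 3)² + 69)) - 11863/44600 = -24429*1/(78*(-4*1² + 69)) - 11863*1/44600 = -24429*1/(78*(-4*1 + 69)) - 11863/44600 = -24429*1/(78*(-4 + 69)) - 11863/44600 = -24429/(78*65) - 11863/44600 = -24429/5070 - 11863/44600 = -24429*1/5070 - 11863/44600 = -8143/1690 - 11863/44600 = -38322627/7537400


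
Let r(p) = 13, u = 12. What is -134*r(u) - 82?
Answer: -1824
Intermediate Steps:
-134*r(u) - 82 = -134*13 - 82 = -1742 - 82 = -1824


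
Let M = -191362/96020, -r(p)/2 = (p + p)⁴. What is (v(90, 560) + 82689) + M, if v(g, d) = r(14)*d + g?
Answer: -33046816583091/48010 ≈ -6.8833e+8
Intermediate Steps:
r(p) = -32*p⁴ (r(p) = -2*(p + p)⁴ = -2*16*p⁴ = -32*p⁴)
M = -95681/48010 (M = -191362*1/96020 = -95681/48010 ≈ -1.9929)
v(g, d) = g - 1229312*d (v(g, d) = (-32*14⁴)*d + g = (-32*38416)*d + g = -1229312*d + g = g - 1229312*d)
(v(90, 560) + 82689) + M = ((90 - 1229312*560) + 82689) - 95681/48010 = ((90 - 688414720) + 82689) - 95681/48010 = (-688414630 + 82689) - 95681/48010 = -688331941 - 95681/48010 = -33046816583091/48010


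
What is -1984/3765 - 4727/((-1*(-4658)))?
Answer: -27038627/17537370 ≈ -1.5418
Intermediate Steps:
-1984/3765 - 4727/((-1*(-4658))) = -1984*1/3765 - 4727/4658 = -1984/3765 - 4727*1/4658 = -1984/3765 - 4727/4658 = -27038627/17537370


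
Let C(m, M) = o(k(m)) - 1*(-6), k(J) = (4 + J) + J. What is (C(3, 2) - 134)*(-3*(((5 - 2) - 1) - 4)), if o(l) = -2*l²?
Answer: -1968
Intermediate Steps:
k(J) = 4 + 2*J
C(m, M) = 6 - 2*(4 + 2*m)² (C(m, M) = -2*(4 + 2*m)² - 1*(-6) = -2*(4 + 2*m)² + 6 = 6 - 2*(4 + 2*m)²)
(C(3, 2) - 134)*(-3*(((5 - 2) - 1) - 4)) = ((6 - 8*(2 + 3)²) - 134)*(-3*(((5 - 2) - 1) - 4)) = ((6 - 8*5²) - 134)*(-3*((3 - 1) - 4)) = ((6 - 8*25) - 134)*(-3*(2 - 4)) = ((6 - 200) - 134)*(-3*(-2)) = (-194 - 134)*6 = -328*6 = -1968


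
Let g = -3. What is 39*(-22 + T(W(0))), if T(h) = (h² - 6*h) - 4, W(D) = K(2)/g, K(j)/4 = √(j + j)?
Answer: -338/3 ≈ -112.67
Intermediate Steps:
K(j) = 4*√2*√j (K(j) = 4*√(j + j) = 4*√(2*j) = 4*(√2*√j) = 4*√2*√j)
W(D) = -8/3 (W(D) = (4*√2*√2)/(-3) = 8*(-⅓) = -8/3)
T(h) = -4 + h² - 6*h
39*(-22 + T(W(0))) = 39*(-22 + (-4 + (-8/3)² - 6*(-8/3))) = 39*(-22 + (-4 + 64/9 + 16)) = 39*(-22 + 172/9) = 39*(-26/9) = -338/3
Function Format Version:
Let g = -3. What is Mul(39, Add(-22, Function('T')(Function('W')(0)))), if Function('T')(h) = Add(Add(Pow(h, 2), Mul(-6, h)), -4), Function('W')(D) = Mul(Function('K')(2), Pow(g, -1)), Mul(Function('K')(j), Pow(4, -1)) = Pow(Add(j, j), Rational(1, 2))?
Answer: Rational(-338, 3) ≈ -112.67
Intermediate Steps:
Function('K')(j) = Mul(4, Pow(2, Rational(1, 2)), Pow(j, Rational(1, 2))) (Function('K')(j) = Mul(4, Pow(Add(j, j), Rational(1, 2))) = Mul(4, Pow(Mul(2, j), Rational(1, 2))) = Mul(4, Mul(Pow(2, Rational(1, 2)), Pow(j, Rational(1, 2)))) = Mul(4, Pow(2, Rational(1, 2)), Pow(j, Rational(1, 2))))
Function('W')(D) = Rational(-8, 3) (Function('W')(D) = Mul(Mul(4, Pow(2, Rational(1, 2)), Pow(2, Rational(1, 2))), Pow(-3, -1)) = Mul(8, Rational(-1, 3)) = Rational(-8, 3))
Function('T')(h) = Add(-4, Pow(h, 2), Mul(-6, h))
Mul(39, Add(-22, Function('T')(Function('W')(0)))) = Mul(39, Add(-22, Add(-4, Pow(Rational(-8, 3), 2), Mul(-6, Rational(-8, 3))))) = Mul(39, Add(-22, Add(-4, Rational(64, 9), 16))) = Mul(39, Add(-22, Rational(172, 9))) = Mul(39, Rational(-26, 9)) = Rational(-338, 3)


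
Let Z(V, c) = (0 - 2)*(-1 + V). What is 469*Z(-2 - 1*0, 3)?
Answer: 2814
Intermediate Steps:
Z(V, c) = 2 - 2*V (Z(V, c) = -2*(-1 + V) = 2 - 2*V)
469*Z(-2 - 1*0, 3) = 469*(2 - 2*(-2 - 1*0)) = 469*(2 - 2*(-2 + 0)) = 469*(2 - 2*(-2)) = 469*(2 + 4) = 469*6 = 2814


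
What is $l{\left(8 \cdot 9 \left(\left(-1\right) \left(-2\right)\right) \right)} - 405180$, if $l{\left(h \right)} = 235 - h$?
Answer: $-405089$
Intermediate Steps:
$l{\left(8 \cdot 9 \left(\left(-1\right) \left(-2\right)\right) \right)} - 405180 = \left(235 - 8 \cdot 9 \left(\left(-1\right) \left(-2\right)\right)\right) - 405180 = \left(235 - 72 \cdot 2\right) - 405180 = \left(235 - 144\right) - 405180 = 91 - 405180 = -405089$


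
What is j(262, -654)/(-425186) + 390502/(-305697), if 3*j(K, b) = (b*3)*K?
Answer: -8118243844/9284148903 ≈ -0.87442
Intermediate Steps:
j(K, b) = K*b (j(K, b) = ((b*3)*K)/3 = ((3*b)*K)/3 = (3*K*b)/3 = K*b)
j(262, -654)/(-425186) + 390502/(-305697) = (262*(-654))/(-425186) + 390502/(-305697) = -171348*(-1/425186) + 390502*(-1/305697) = 85674/212593 - 55786/43671 = -8118243844/9284148903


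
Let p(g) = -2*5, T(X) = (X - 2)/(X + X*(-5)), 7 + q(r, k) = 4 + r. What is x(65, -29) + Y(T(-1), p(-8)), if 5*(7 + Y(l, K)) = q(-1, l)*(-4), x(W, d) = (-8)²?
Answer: 301/5 ≈ 60.200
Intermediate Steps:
x(W, d) = 64
q(r, k) = -3 + r (q(r, k) = -7 + (4 + r) = -3 + r)
T(X) = -(-2 + X)/(4*X) (T(X) = (-2 + X)/(X - 5*X) = (-2 + X)/((-4*X)) = (-2 + X)*(-1/(4*X)) = -(-2 + X)/(4*X))
p(g) = -10
Y(l, K) = -19/5 (Y(l, K) = -7 + ((-3 - 1)*(-4))/5 = -7 + (-4*(-4))/5 = -7 + (⅕)*16 = -7 + 16/5 = -19/5)
x(65, -29) + Y(T(-1), p(-8)) = 64 - 19/5 = 301/5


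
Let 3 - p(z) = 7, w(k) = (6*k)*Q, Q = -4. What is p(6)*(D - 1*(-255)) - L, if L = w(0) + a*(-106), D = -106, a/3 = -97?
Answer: -31442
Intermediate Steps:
a = -291 (a = 3*(-97) = -291)
w(k) = -24*k (w(k) = (6*k)*(-4) = -24*k)
p(z) = -4 (p(z) = 3 - 1*7 = 3 - 7 = -4)
L = 30846 (L = -24*0 - 291*(-106) = 0 + 30846 = 30846)
p(6)*(D - 1*(-255)) - L = -4*(-106 - 1*(-255)) - 1*30846 = -4*(-106 + 255) - 30846 = -4*149 - 30846 = -596 - 30846 = -31442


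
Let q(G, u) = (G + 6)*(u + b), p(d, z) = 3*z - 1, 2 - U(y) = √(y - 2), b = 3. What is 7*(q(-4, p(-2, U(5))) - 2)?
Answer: 98 - 42*√3 ≈ 25.254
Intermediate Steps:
U(y) = 2 - √(-2 + y) (U(y) = 2 - √(y - 2) = 2 - √(-2 + y))
p(d, z) = -1 + 3*z
q(G, u) = (3 + u)*(6 + G) (q(G, u) = (G + 6)*(u + 3) = (6 + G)*(3 + u) = (3 + u)*(6 + G))
7*(q(-4, p(-2, U(5))) - 2) = 7*((18 + 3*(-4) + 6*(-1 + 3*(2 - √(-2 + 5))) - 4*(-1 + 3*(2 - √(-2 + 5)))) - 2) = 7*((18 - 12 + 6*(-1 + 3*(2 - √3)) - 4*(-1 + 3*(2 - √3))) - 2) = 7*((18 - 12 + 6*(-1 + (6 - 3*√3)) - 4*(-1 + (6 - 3*√3))) - 2) = 7*((18 - 12 + 6*(5 - 3*√3) - 4*(5 - 3*√3)) - 2) = 7*((18 - 12 + (30 - 18*√3) + (-20 + 12*√3)) - 2) = 7*((16 - 6*√3) - 2) = 7*(14 - 6*√3) = 98 - 42*√3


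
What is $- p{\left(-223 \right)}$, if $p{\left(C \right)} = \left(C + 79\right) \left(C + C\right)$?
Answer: $-64224$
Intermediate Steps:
$p{\left(C \right)} = 2 C \left(79 + C\right)$ ($p{\left(C \right)} = \left(79 + C\right) 2 C = 2 C \left(79 + C\right)$)
$- p{\left(-223 \right)} = - 2 \left(-223\right) \left(79 - 223\right) = - 2 \left(-223\right) \left(-144\right) = \left(-1\right) 64224 = -64224$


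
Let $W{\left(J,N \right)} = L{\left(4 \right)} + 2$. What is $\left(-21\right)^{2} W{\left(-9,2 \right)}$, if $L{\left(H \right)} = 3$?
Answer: $2205$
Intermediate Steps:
$W{\left(J,N \right)} = 5$ ($W{\left(J,N \right)} = 3 + 2 = 5$)
$\left(-21\right)^{2} W{\left(-9,2 \right)} = \left(-21\right)^{2} \cdot 5 = 441 \cdot 5 = 2205$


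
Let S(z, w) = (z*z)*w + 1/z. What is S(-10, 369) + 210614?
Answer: 2475139/10 ≈ 2.4751e+5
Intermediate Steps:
S(z, w) = 1/z + w*z**2 (S(z, w) = z**2*w + 1/z = w*z**2 + 1/z = 1/z + w*z**2)
S(-10, 369) + 210614 = (1 + 369*(-10)**3)/(-10) + 210614 = -(1 + 369*(-1000))/10 + 210614 = -(1 - 369000)/10 + 210614 = -1/10*(-368999) + 210614 = 368999/10 + 210614 = 2475139/10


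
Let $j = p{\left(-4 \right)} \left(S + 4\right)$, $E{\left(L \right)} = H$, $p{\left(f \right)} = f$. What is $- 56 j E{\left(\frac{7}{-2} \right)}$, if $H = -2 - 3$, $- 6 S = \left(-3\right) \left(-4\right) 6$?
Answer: $8960$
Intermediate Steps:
$S = -12$ ($S = - \frac{\left(-3\right) \left(-4\right) 6}{6} = - \frac{12 \cdot 6}{6} = \left(- \frac{1}{6}\right) 72 = -12$)
$H = -5$
$E{\left(L \right)} = -5$
$j = 32$ ($j = - 4 \left(-12 + 4\right) = \left(-4\right) \left(-8\right) = 32$)
$- 56 j E{\left(\frac{7}{-2} \right)} = \left(-56\right) 32 \left(-5\right) = \left(-1792\right) \left(-5\right) = 8960$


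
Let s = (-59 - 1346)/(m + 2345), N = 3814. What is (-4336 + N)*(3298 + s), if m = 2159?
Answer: -3876577407/2252 ≈ -1.7214e+6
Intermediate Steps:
s = -1405/4504 (s = (-59 - 1346)/(2159 + 2345) = -1405/4504 ≈ -0.31194)
(-4336 + N)*(3298 + s) = (-4336 + 3814)*(3298 - 1405/4504) = -522*14852787/4504 = -3876577407/2252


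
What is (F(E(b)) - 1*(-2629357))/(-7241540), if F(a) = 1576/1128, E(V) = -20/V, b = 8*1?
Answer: -185369767/510528570 ≈ -0.36309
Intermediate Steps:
b = 8
F(a) = 197/141 (F(a) = 1576*(1/1128) = 197/141)
(F(E(b)) - 1*(-2629357))/(-7241540) = (197/141 - 1*(-2629357))/(-7241540) = (197/141 + 2629357)*(-1/7241540) = (370739534/141)*(-1/7241540) = -185369767/510528570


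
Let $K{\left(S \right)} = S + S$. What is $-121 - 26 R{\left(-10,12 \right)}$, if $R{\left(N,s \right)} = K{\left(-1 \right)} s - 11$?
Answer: $789$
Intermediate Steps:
$K{\left(S \right)} = 2 S$
$R{\left(N,s \right)} = -11 - 2 s$ ($R{\left(N,s \right)} = 2 \left(-1\right) s - 11 = - 2 s - 11 = -11 - 2 s$)
$-121 - 26 R{\left(-10,12 \right)} = -121 - 26 \left(-11 - 24\right) = -121 - -910 = -121 + 910 = 789$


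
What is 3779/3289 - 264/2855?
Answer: 9920749/9390095 ≈ 1.0565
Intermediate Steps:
3779/3289 - 264/2855 = 9920749/9390095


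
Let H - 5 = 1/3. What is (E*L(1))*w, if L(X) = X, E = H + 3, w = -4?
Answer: -100/3 ≈ -33.333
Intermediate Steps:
H = 16/3 (H = 5 + 1/3 = 5 + ⅓ = 16/3 ≈ 5.3333)
E = 25/3 (E = 16/3 + 3 = 25/3 ≈ 8.3333)
(E*L(1))*w = ((25/3)*1)*(-4) = (25/3)*(-4) = -100/3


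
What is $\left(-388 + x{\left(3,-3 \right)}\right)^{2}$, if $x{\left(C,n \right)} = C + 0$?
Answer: $148225$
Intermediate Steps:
$x{\left(C,n \right)} = C$
$\left(-388 + x{\left(3,-3 \right)}\right)^{2} = \left(-388 + 3\right)^{2} = \left(-385\right)^{2} = 148225$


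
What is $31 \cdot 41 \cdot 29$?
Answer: $36859$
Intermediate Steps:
$31 \cdot 41 \cdot 29 = 1271 \cdot 29 = 36859$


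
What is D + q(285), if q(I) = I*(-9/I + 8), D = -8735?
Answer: -6464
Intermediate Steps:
q(I) = I*(8 - 9/I)
D + q(285) = -8735 + (-9 + 8*285) = -8735 + (-9 + 2280) = -8735 + 2271 = -6464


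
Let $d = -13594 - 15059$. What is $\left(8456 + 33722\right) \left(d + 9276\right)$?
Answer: $-817283106$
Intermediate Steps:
$d = -28653$
$\left(8456 + 33722\right) \left(d + 9276\right) = \left(8456 + 33722\right) \left(-28653 + 9276\right) = 42178 \left(-19377\right) = -817283106$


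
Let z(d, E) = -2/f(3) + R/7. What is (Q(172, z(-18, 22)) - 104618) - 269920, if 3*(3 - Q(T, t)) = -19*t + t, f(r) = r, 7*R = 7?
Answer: -2621767/7 ≈ -3.7454e+5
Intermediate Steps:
R = 1 (R = (⅐)*7 = 1)
z(d, E) = -11/21 (z(d, E) = -2/3 + 1/7 = -2*⅓ + 1*(⅐) = -⅔ + ⅐ = -11/21)
Q(T, t) = 3 + 6*t (Q(T, t) = 3 - (-19*t + t)/3 = 3 - (-6)*t = 3 + 6*t)
(Q(172, z(-18, 22)) - 104618) - 269920 = ((3 + 6*(-11/21)) - 104618) - 269920 = ((3 - 22/7) - 104618) - 269920 = (-⅐ - 104618) - 269920 = -732327/7 - 269920 = -2621767/7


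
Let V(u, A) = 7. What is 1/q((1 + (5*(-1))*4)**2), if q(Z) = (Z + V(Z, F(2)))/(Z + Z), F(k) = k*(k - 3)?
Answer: 361/184 ≈ 1.9620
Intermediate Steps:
F(k) = k*(-3 + k)
q(Z) = (7 + Z)/(2*Z) (q(Z) = (Z + 7)/(Z + Z) = (7 + Z)/((2*Z)) = (7 + Z)*(1/(2*Z)) = (7 + Z)/(2*Z))
1/q((1 + (5*(-1))*4)**2) = 1/((7 + (1 + (5*(-1))*4)**2)/(2*((1 + (5*(-1))*4)**2))) = 1/((7 + (1 - 5*4)**2)/(2*((1 - 5*4)**2))) = 1/((7 + (1 - 20)**2)/(2*((1 - 20)**2))) = 1/((7 + (-19)**2)/(2*((-19)**2))) = 1/((1/2)*(7 + 361)/361) = 1/((1/2)*(1/361)*368) = 1/(184/361) = 361/184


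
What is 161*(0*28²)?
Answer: 0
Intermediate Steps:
161*(0*28²) = 161*(0*784) = 161*0 = 0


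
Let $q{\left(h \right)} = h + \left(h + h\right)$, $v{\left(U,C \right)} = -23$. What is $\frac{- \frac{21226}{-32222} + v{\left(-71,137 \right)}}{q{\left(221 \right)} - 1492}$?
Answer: $\frac{359940}{13356019} \approx 0.02695$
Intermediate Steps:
$q{\left(h \right)} = 3 h$ ($q{\left(h \right)} = h + 2 h = 3 h$)
$\frac{- \frac{21226}{-32222} + v{\left(-71,137 \right)}}{q{\left(221 \right)} - 1492} = \frac{- \frac{21226}{-32222} - 23}{3 \cdot 221 - 1492} = \frac{\left(-21226\right) \left(- \frac{1}{32222}\right) - 23}{663 - 1492} = \frac{\frac{10613}{16111} - 23}{-829} = \left(- \frac{359940}{16111}\right) \left(- \frac{1}{829}\right) = \frac{359940}{13356019}$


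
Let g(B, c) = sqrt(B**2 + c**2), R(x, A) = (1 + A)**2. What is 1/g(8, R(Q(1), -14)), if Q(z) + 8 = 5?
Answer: sqrt(1145)/5725 ≈ 0.0059105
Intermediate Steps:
Q(z) = -3 (Q(z) = -8 + 5 = -3)
1/g(8, R(Q(1), -14)) = 1/(sqrt(8**2 + ((1 - 14)**2)**2)) = 1/(sqrt(64 + ((-13)**2)**2)) = 1/(sqrt(64 + 169**2)) = 1/(sqrt(64 + 28561)) = 1/(sqrt(28625)) = 1/(5*sqrt(1145)) = sqrt(1145)/5725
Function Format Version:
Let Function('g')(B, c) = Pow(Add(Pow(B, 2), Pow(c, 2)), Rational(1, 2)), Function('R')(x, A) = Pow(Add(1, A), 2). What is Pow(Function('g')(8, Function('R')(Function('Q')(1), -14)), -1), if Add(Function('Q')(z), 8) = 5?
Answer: Mul(Rational(1, 5725), Pow(1145, Rational(1, 2))) ≈ 0.0059105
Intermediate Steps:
Function('Q')(z) = -3 (Function('Q')(z) = Add(-8, 5) = -3)
Pow(Function('g')(8, Function('R')(Function('Q')(1), -14)), -1) = Pow(Pow(Add(Pow(8, 2), Pow(Pow(Add(1, -14), 2), 2)), Rational(1, 2)), -1) = Pow(Pow(Add(64, Pow(Pow(-13, 2), 2)), Rational(1, 2)), -1) = Pow(Pow(Add(64, Pow(169, 2)), Rational(1, 2)), -1) = Pow(Pow(Add(64, 28561), Rational(1, 2)), -1) = Pow(Pow(28625, Rational(1, 2)), -1) = Pow(Mul(5, Pow(1145, Rational(1, 2))), -1) = Mul(Rational(1, 5725), Pow(1145, Rational(1, 2)))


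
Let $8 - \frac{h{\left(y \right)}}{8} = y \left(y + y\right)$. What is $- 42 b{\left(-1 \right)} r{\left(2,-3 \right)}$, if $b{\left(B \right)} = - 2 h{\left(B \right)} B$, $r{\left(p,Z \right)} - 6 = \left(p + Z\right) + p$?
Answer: $-28224$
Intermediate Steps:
$h{\left(y \right)} = 64 - 16 y^{2}$ ($h{\left(y \right)} = 64 - 8 y \left(y + y\right) = 64 - 8 y 2 y = 64 - 8 \cdot 2 y^{2} = 64 - 16 y^{2}$)
$r{\left(p,Z \right)} = 6 + Z + 2 p$ ($r{\left(p,Z \right)} = 6 + \left(\left(p + Z\right) + p\right) = 6 + \left(\left(Z + p\right) + p\right) = 6 + \left(Z + 2 p\right) = 6 + Z + 2 p$)
$b{\left(B \right)} = B \left(-128 + 32 B^{2}\right)$ ($b{\left(B \right)} = - 2 \left(64 - 16 B^{2}\right) B = \left(-128 + 32 B^{2}\right) B = B \left(-128 + 32 B^{2}\right)$)
$- 42 b{\left(-1 \right)} r{\left(2,-3 \right)} = - 42 \cdot 32 \left(-1\right) \left(-4 + \left(-1\right)^{2}\right) \left(6 - 3 + 2 \cdot 2\right) = - 42 \cdot 32 \left(-1\right) \left(-4 + 1\right) \left(6 - 3 + 4\right) = - 42 \cdot 32 \left(-1\right) \left(-3\right) 7 = \left(-42\right) 96 \cdot 7 = \left(-4032\right) 7 = -28224$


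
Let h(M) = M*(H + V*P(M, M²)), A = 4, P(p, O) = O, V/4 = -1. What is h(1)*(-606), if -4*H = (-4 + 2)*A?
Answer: 1212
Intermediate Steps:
V = -4 (V = 4*(-1) = -4)
H = 2 (H = -(-4 + 2)*4/4 = -(-1)*4/2 = -¼*(-8) = 2)
h(M) = M*(2 - 4*M²)
h(1)*(-606) = (-4*1³ + 2*1)*(-606) = (-4*1 + 2)*(-606) = (-4 + 2)*(-606) = -2*(-606) = 1212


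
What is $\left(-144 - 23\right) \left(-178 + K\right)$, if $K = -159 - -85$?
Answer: $42084$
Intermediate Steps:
$K = -74$ ($K = -159 + 85 = -74$)
$\left(-144 - 23\right) \left(-178 + K\right) = \left(-144 - 23\right) \left(-178 - 74\right) = \left(-167\right) \left(-252\right) = 42084$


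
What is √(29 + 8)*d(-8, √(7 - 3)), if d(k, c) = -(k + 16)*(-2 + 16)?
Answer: -112*√37 ≈ -681.27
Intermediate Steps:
d(k, c) = -224 - 14*k (d(k, c) = -(16 + k)*14 = -(224 + 14*k) = -224 - 14*k)
√(29 + 8)*d(-8, √(7 - 3)) = √(29 + 8)*(-224 - 14*(-8)) = √37*(-224 + 112) = √37*(-112) = -112*√37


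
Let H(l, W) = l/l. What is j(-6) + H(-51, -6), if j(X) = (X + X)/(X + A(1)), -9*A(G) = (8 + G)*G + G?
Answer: 43/16 ≈ 2.6875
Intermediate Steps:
H(l, W) = 1
A(G) = -G/9 - G*(8 + G)/9 (A(G) = -((8 + G)*G + G)/9 = -(G*(8 + G) + G)/9 = -(G + G*(8 + G))/9 = -G/9 - G*(8 + G)/9)
j(X) = 2*X/(-10/9 + X) (j(X) = (X + X)/(X - 1/9*1*(9 + 1)) = (2*X)/(X - 1/9*1*10) = (2*X)/(X - 10/9) = (2*X)/(-10/9 + X) = 2*X/(-10/9 + X))
j(-6) + H(-51, -6) = 18*(-6)/(-10 + 9*(-6)) + 1 = 18*(-6)/(-10 - 54) + 1 = 18*(-6)/(-64) + 1 = 18*(-6)*(-1/64) + 1 = 27/16 + 1 = 43/16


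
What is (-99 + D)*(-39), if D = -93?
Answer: 7488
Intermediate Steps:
(-99 + D)*(-39) = (-99 - 93)*(-39) = -192*(-39) = 7488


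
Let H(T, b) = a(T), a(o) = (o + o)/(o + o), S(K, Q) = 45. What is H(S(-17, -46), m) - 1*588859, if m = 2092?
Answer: -588858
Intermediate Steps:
a(o) = 1 (a(o) = (2*o)/((2*o)) = (2*o)*(1/(2*o)) = 1)
H(T, b) = 1
H(S(-17, -46), m) - 1*588859 = 1 - 1*588859 = 1 - 588859 = -588858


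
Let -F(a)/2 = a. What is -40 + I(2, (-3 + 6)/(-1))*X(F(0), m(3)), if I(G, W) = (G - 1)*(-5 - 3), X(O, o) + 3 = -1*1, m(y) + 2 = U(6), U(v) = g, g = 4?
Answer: -8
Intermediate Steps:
F(a) = -2*a
U(v) = 4
m(y) = 2 (m(y) = -2 + 4 = 2)
X(O, o) = -4 (X(O, o) = -3 - 1*1 = -3 - 1 = -4)
I(G, W) = 8 - 8*G (I(G, W) = (-1 + G)*(-8) = 8 - 8*G)
-40 + I(2, (-3 + 6)/(-1))*X(F(0), m(3)) = -40 + (8 - 8*2)*(-4) = -40 + (8 - 16)*(-4) = -40 - 8*(-4) = -40 + 32 = -8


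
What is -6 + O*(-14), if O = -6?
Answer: 78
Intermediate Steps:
-6 + O*(-14) = -6 - 6*(-14) = -6 + 84 = 78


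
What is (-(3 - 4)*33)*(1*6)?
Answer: 198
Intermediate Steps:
(-(3 - 4)*33)*(1*6) = (-1*(-1)*33)*6 = (1*33)*6 = 33*6 = 198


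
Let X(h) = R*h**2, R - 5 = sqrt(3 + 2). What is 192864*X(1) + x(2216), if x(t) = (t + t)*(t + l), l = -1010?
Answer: 6309312 + 192864*sqrt(5) ≈ 6.7406e+6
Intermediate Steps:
R = 5 + sqrt(5) (R = 5 + sqrt(3 + 2) = 5 + sqrt(5) ≈ 7.2361)
X(h) = h**2*(5 + sqrt(5)) (X(h) = (5 + sqrt(5))*h**2 = h**2*(5 + sqrt(5)))
x(t) = 2*t*(-1010 + t) (x(t) = (t + t)*(t - 1010) = (2*t)*(-1010 + t) = 2*t*(-1010 + t))
192864*X(1) + x(2216) = 192864*(1**2*(5 + sqrt(5))) + 2*2216*(-1010 + 2216) = 192864*(1*(5 + sqrt(5))) + 2*2216*1206 = 192864*(5 + sqrt(5)) + 5344992 = (964320 + 192864*sqrt(5)) + 5344992 = 6309312 + 192864*sqrt(5)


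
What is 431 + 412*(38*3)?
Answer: 47399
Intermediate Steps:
431 + 412*(38*3) = 431 + 412*114 = 431 + 46968 = 47399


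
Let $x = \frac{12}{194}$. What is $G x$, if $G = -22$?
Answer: $- \frac{132}{97} \approx -1.3608$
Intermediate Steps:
$x = \frac{6}{97}$ ($x = 12 \cdot \frac{1}{194} = \frac{6}{97} \approx 0.061856$)
$G x = \left(-22\right) \frac{6}{97} = - \frac{132}{97}$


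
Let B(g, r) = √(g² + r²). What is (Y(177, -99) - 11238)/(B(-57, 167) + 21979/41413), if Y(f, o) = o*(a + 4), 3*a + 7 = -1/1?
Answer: 3449719879330/17800775203027 - 6499988596510*√31138/17800775203027 ≈ -64.241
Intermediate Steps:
a = -8/3 (a = -7/3 + (-1/1)/3 = -7/3 + (-1*1)/3 = -7/3 + (⅓)*(-1) = -7/3 - ⅓ = -8/3 ≈ -2.6667)
Y(f, o) = 4*o/3 (Y(f, o) = o*(-8/3 + 4) = o*(4/3) = 4*o/3)
(Y(177, -99) - 11238)/(B(-57, 167) + 21979/41413) = ((4/3)*(-99) - 11238)/(√((-57)² + 167²) + 21979/41413) = (-132 - 11238)/(√(3249 + 27889) + 21979*(1/41413)) = -11370/(√31138 + 21979/41413) = -11370/(21979/41413 + √31138)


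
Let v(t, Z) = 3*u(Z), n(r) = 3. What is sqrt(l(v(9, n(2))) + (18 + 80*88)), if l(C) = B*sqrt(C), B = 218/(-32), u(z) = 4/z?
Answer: 17*sqrt(390)/4 ≈ 83.931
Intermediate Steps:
v(t, Z) = 12/Z (v(t, Z) = 3*(4/Z) = 12/Z)
B = -109/16 (B = 218*(-1/32) = -109/16 ≈ -6.8125)
l(C) = -109*sqrt(C)/16
sqrt(l(v(9, n(2))) + (18 + 80*88)) = sqrt(-109*sqrt(12/3)/16 + (18 + 80*88)) = sqrt(-109*sqrt(12*(1/3))/16 + (18 + 7040)) = sqrt(-109*sqrt(4)/16 + 7058) = sqrt(-109/16*2 + 7058) = sqrt(-109/8 + 7058) = sqrt(56355/8) = 17*sqrt(390)/4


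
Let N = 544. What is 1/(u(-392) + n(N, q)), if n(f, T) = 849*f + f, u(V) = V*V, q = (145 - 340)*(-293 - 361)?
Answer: 1/616064 ≈ 1.6232e-6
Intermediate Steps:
q = 127530 (q = -195*(-654) = 127530)
u(V) = V²
n(f, T) = 850*f
1/(u(-392) + n(N, q)) = 1/((-392)² + 850*544) = 1/(153664 + 462400) = 1/616064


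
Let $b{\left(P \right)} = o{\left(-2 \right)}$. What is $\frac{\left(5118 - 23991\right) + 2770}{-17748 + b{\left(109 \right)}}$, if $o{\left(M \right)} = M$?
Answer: $\frac{16103}{17750} \approx 0.90721$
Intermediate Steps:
$b{\left(P \right)} = -2$
$\frac{\left(5118 - 23991\right) + 2770}{-17748 + b{\left(109 \right)}} = \frac{\left(5118 - 23991\right) + 2770}{-17748 - 2} = \frac{\left(5118 - 23991\right) + 2770}{-17750} = \left(-18873 + 2770\right) \left(- \frac{1}{17750}\right) = \left(-16103\right) \left(- \frac{1}{17750}\right) = \frac{16103}{17750}$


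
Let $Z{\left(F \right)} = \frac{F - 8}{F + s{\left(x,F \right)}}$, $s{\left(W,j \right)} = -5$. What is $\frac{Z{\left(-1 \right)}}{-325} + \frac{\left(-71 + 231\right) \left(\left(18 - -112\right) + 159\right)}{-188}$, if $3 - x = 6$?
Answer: $- \frac{7514141}{30550} \approx -245.96$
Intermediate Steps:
$x = -3$ ($x = 3 - 6 = -3$)
$Z{\left(F \right)} = \frac{-8 + F}{-5 + F}$ ($Z{\left(F \right)} = \frac{F - 8}{F - 5} = \frac{-8 + F}{-5 + F}$)
$\frac{Z{\left(-1 \right)}}{-325} + \frac{\left(-71 + 231\right) \left(\left(18 - -112\right) + 159\right)}{-188} = \frac{\frac{1}{-5 - 1} \left(-8 - 1\right)}{-325} + \frac{\left(-71 + 231\right) \left(\left(18 - -112\right) + 159\right)}{-188} = \frac{1}{-6} \left(-9\right) \left(- \frac{1}{325}\right) + 160 \left(\left(18 + 112\right) + 159\right) \left(- \frac{1}{188}\right) = \left(- \frac{1}{6}\right) \left(-9\right) \left(- \frac{1}{325}\right) + 160 \left(130 + 159\right) \left(- \frac{1}{188}\right) = \frac{3}{2} \left(- \frac{1}{325}\right) + 160 \cdot 289 \left(- \frac{1}{188}\right) = - \frac{3}{650} + 46240 \left(- \frac{1}{188}\right) = - \frac{3}{650} - \frac{11560}{47} = - \frac{7514141}{30550}$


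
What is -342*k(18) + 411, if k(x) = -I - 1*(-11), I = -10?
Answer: -6771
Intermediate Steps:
k(x) = 21 (k(x) = -1*(-10) - 1*(-11) = 10 + 11 = 21)
-342*k(18) + 411 = -342*21 + 411 = -7182 + 411 = -6771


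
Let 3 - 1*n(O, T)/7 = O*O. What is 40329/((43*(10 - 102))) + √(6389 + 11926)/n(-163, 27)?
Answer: -40329/3956 - 3*√2035/185962 ≈ -10.195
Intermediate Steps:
n(O, T) = 21 - 7*O² (n(O, T) = 21 - 7*O*O = 21 - 7*O²)
40329/((43*(10 - 102))) + √(6389 + 11926)/n(-163, 27) = 40329/((43*(10 - 102))) + √(6389 + 11926)/(21 - 7*(-163)²) = 40329/((43*(-92))) + √18315/(21 - 7*26569) = 40329/(-3956) + (3*√2035)/(21 - 185983) = 40329*(-1/3956) + (3*√2035)/(-185962) = -40329/3956 + (3*√2035)*(-1/185962) = -40329/3956 - 3*√2035/185962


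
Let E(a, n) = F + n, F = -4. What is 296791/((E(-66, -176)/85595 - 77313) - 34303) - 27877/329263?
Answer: -156924915218737/57194609659220 ≈ -2.7437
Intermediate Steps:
E(a, n) = -4 + n
296791/((E(-66, -176)/85595 - 77313) - 34303) - 27877/329263 = 296791/(((-4 - 176)/85595 - 77313) - 34303) - 27877/329263 = 296791/((-180*1/85595 - 77313) - 34303) - 27877*1/329263 = 296791/((-36/17119 - 77313) - 34303) - 27877/329263 = 296791/(-1323521283/17119 - 34303) - 27877/329263 = 296791/(-1910754340/17119) - 27877/329263 = 296791*(-17119/1910754340) - 27877/329263 = -461887739/173704940 - 27877/329263 = -156924915218737/57194609659220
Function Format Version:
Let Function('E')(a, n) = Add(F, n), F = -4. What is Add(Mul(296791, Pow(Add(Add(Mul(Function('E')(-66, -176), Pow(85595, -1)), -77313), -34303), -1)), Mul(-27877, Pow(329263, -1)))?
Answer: Rational(-156924915218737, 57194609659220) ≈ -2.7437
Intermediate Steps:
Function('E')(a, n) = Add(-4, n)
Add(Mul(296791, Pow(Add(Add(Mul(Function('E')(-66, -176), Pow(85595, -1)), -77313), -34303), -1)), Mul(-27877, Pow(329263, -1))) = Add(Mul(296791, Pow(Add(Add(Mul(Add(-4, -176), Pow(85595, -1)), -77313), -34303), -1)), Mul(-27877, Pow(329263, -1))) = Add(Mul(296791, Pow(Add(Add(Mul(-180, Rational(1, 85595)), -77313), -34303), -1)), Mul(-27877, Rational(1, 329263))) = Add(Mul(296791, Pow(Add(Add(Rational(-36, 17119), -77313), -34303), -1)), Rational(-27877, 329263)) = Add(Mul(296791, Pow(Add(Rational(-1323521283, 17119), -34303), -1)), Rational(-27877, 329263)) = Add(Mul(296791, Pow(Rational(-1910754340, 17119), -1)), Rational(-27877, 329263)) = Add(Mul(296791, Rational(-17119, 1910754340)), Rational(-27877, 329263)) = Add(Rational(-461887739, 173704940), Rational(-27877, 329263)) = Rational(-156924915218737, 57194609659220)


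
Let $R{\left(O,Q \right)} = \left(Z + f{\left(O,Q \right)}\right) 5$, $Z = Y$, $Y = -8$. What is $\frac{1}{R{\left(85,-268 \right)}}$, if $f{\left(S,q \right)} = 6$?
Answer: $- \frac{1}{10} \approx -0.1$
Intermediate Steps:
$Z = -8$
$R{\left(O,Q \right)} = -10$ ($R{\left(O,Q \right)} = \left(-8 + 6\right) 5 = \left(-2\right) 5 = -10$)
$\frac{1}{R{\left(85,-268 \right)}} = \frac{1}{-10} = - \frac{1}{10}$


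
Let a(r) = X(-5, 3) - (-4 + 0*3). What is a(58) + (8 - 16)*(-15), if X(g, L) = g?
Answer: 119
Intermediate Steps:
a(r) = -1 (a(r) = -5 - (-4 + 0*3) = -5 - (-4 + 0) = -5 - 1*(-4) = -5 + 4 = -1)
a(58) + (8 - 16)*(-15) = -1 + (8 - 16)*(-15) = -1 - 8*(-15) = -1 + 120 = 119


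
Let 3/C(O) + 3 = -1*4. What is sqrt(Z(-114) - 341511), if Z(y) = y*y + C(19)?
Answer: 246*I*sqrt(266)/7 ≈ 573.16*I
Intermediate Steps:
C(O) = -3/7 (C(O) = 3/(-3 - 1*4) = 3/(-3 - 4) = 3/(-7) = 3*(-1/7) = -3/7)
Z(y) = -3/7 + y**2 (Z(y) = y*y - 3/7 = y**2 - 3/7 = -3/7 + y**2)
sqrt(Z(-114) - 341511) = sqrt((-3/7 + (-114)**2) - 341511) = sqrt((-3/7 + 12996) - 341511) = sqrt(90969/7 - 341511) = sqrt(-2299608/7) = 246*I*sqrt(266)/7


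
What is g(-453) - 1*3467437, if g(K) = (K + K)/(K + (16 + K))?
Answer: -1543009012/445 ≈ -3.4674e+6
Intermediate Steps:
g(K) = 2*K/(16 + 2*K) (g(K) = (2*K)/(16 + 2*K) = 2*K/(16 + 2*K))
g(-453) - 1*3467437 = -453/(8 - 453) - 1*3467437 = -453/(-445) - 3467437 = -453*(-1/445) - 3467437 = 453/445 - 3467437 = -1543009012/445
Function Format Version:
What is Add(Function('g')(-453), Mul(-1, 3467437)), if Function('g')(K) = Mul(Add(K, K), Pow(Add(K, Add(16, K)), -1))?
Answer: Rational(-1543009012, 445) ≈ -3.4674e+6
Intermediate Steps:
Function('g')(K) = Mul(2, K, Pow(Add(16, Mul(2, K)), -1)) (Function('g')(K) = Mul(Mul(2, K), Pow(Add(16, Mul(2, K)), -1)) = Mul(2, K, Pow(Add(16, Mul(2, K)), -1)))
Add(Function('g')(-453), Mul(-1, 3467437)) = Add(Mul(-453, Pow(Add(8, -453), -1)), Mul(-1, 3467437)) = Add(Mul(-453, Pow(-445, -1)), -3467437) = Add(Mul(-453, Rational(-1, 445)), -3467437) = Add(Rational(453, 445), -3467437) = Rational(-1543009012, 445)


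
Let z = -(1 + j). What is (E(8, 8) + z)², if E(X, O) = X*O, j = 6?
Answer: 3249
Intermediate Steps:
E(X, O) = O*X
z = -7 (z = -(1 + 6) = -1*7 = -7)
(E(8, 8) + z)² = (8*8 - 7)² = (64 - 7)² = 57² = 3249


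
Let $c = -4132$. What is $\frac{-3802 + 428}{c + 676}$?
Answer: $\frac{1687}{1728} \approx 0.97627$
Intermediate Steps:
$\frac{-3802 + 428}{c + 676} = \frac{-3802 + 428}{-4132 + 676} = - \frac{3374}{-3456} = \left(-3374\right) \left(- \frac{1}{3456}\right) = \frac{1687}{1728}$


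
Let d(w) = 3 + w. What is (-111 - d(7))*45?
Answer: -5445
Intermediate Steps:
(-111 - d(7))*45 = (-111 - (3 + 7))*45 = (-111 - 1*10)*45 = (-111 - 10)*45 = -121*45 = -5445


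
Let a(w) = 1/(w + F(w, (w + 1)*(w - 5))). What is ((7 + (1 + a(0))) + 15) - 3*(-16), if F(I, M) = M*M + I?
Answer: 1776/25 ≈ 71.040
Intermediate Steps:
F(I, M) = I + M² (F(I, M) = M² + I = I + M²)
a(w) = 1/(2*w + (1 + w)²*(-5 + w)²) (a(w) = 1/(w + (w + ((w + 1)*(w - 5))²)) = 1/(w + (w + ((1 + w)*(-5 + w))²)) = 1/(w + (w + (1 + w)²*(-5 + w)²)) = 1/(2*w + (1 + w)²*(-5 + w)²))
((7 + (1 + a(0))) + 15) - 3*(-16) = ((7 + (1 + 1/((5 - 1*0² + 4*0)² + 2*0))) + 15) - 3*(-16) = ((7 + (1 + 1/((5 - 1*0 + 0)² + 0))) + 15) + 48 = ((7 + (1 + 1/((5 + 0 + 0)² + 0))) + 15) + 48 = ((7 + (1 + 1/(5² + 0))) + 15) + 48 = ((7 + (1 + 1/(25 + 0))) + 15) + 48 = ((7 + (1 + 1/25)) + 15) + 48 = ((7 + 26/25) + 15) + 48 = (201/25 + 15) + 48 = 576/25 + 48 = 1776/25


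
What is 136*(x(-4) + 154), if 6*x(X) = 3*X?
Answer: 20672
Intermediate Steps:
x(X) = X/2 (x(X) = (3*X)/6 = X/2)
136*(x(-4) + 154) = 136*((1/2)*(-4) + 154) = 136*(-2 + 154) = 136*152 = 20672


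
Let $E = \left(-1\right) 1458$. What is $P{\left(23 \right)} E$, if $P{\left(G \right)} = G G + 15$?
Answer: $-793152$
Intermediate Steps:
$E = -1458$
$P{\left(G \right)} = 15 + G^{2}$ ($P{\left(G \right)} = G^{2} + 15 = 15 + G^{2}$)
$P{\left(23 \right)} E = \left(15 + 23^{2}\right) \left(-1458\right) = \left(15 + 529\right) \left(-1458\right) = 544 \left(-1458\right) = -793152$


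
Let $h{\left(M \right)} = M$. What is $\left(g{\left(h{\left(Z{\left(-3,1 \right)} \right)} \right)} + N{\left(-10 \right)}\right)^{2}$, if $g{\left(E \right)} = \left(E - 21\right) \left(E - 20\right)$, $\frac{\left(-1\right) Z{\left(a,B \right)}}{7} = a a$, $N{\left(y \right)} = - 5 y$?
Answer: $49308484$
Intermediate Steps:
$Z{\left(a,B \right)} = - 7 a^{2}$ ($Z{\left(a,B \right)} = - 7 a a = - 7 a^{2}$)
$g{\left(E \right)} = \left(-21 + E\right) \left(-20 + E\right)$
$\left(g{\left(h{\left(Z{\left(-3,1 \right)} \right)} \right)} + N{\left(-10 \right)}\right)^{2} = \left(\left(420 + \left(- 7 \left(-3\right)^{2}\right)^{2} - 41 \left(- 7 \left(-3\right)^{2}\right)\right) - -50\right)^{2} = \left(\left(420 + \left(\left(-7\right) 9\right)^{2} - 41 \left(\left(-7\right) 9\right)\right) + 50\right)^{2} = \left(\left(420 + \left(-63\right)^{2} - -2583\right) + 50\right)^{2} = \left(\left(420 + 3969 + 2583\right) + 50\right)^{2} = \left(6972 + 50\right)^{2} = 7022^{2} = 49308484$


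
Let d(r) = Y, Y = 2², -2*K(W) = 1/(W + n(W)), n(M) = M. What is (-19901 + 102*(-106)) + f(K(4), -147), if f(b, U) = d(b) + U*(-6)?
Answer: -29827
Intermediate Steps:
K(W) = -1/(4*W) (K(W) = -1/(2*(W + W)) = -1/(2*W)/2 = -1/(4*W))
Y = 4
d(r) = 4
f(b, U) = 4 - 6*U (f(b, U) = 4 + U*(-6) = 4 - 6*U)
(-19901 + 102*(-106)) + f(K(4), -147) = (-19901 + 102*(-106)) + (4 - 6*(-147)) = (-19901 - 10812) + (4 + 882) = -30713 + 886 = -29827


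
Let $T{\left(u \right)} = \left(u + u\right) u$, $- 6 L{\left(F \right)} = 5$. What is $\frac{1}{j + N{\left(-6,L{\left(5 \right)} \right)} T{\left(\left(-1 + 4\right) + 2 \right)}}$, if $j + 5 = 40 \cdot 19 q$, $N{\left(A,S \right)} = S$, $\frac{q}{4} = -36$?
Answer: $- \frac{3}{328460} \approx -9.1335 \cdot 10^{-6}$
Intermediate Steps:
$q = -144$ ($q = 4 \left(-36\right) = -144$)
$L{\left(F \right)} = - \frac{5}{6}$ ($L{\left(F \right)} = \left(- \frac{1}{6}\right) 5 = - \frac{5}{6}$)
$T{\left(u \right)} = 2 u^{2}$ ($T{\left(u \right)} = 2 u u = 2 u^{2}$)
$j = -109445$ ($j = -5 + 40 \cdot 19 \left(-144\right) = -5 + 760 \left(-144\right) = -5 - 109440 = -109445$)
$\frac{1}{j + N{\left(-6,L{\left(5 \right)} \right)} T{\left(\left(-1 + 4\right) + 2 \right)}} = \frac{1}{-109445 - \frac{5 \cdot 2 \left(\left(-1 + 4\right) + 2\right)^{2}}{6}} = \frac{1}{-109445 - \frac{5 \cdot 2 \left(3 + 2\right)^{2}}{6}} = \frac{1}{-109445 - \frac{5 \cdot 2 \cdot 5^{2}}{6}} = \frac{1}{-109445 - \frac{5 \cdot 2 \cdot 25}{6}} = \frac{1}{-109445 - \frac{125}{3}} = \frac{1}{- \frac{328460}{3}} = - \frac{3}{328460}$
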